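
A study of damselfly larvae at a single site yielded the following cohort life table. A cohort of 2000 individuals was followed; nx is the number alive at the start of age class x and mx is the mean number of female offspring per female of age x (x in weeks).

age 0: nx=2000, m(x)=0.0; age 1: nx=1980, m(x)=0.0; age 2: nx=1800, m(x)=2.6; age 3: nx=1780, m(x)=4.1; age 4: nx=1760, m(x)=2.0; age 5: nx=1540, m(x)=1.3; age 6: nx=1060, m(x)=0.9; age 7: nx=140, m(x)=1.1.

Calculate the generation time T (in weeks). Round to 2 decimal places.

3.34

lx = nx/n0 = nx/2000: 1, 0.99, 0.9, 0.89, 0.88, 0.77, 0.53, 0.07
lx·mx: 0, 0, 2.34, 3.649, 1.76, 1.001, 0.477, 0.077 → R0 = 9.304
x·lx·mx: 0, 0, 4.68, 10.947, 7.04, 5.005, 2.862, 0.539 → Σ = 31.073
T = 31.073 / 9.304 = 3.339746… → 3.34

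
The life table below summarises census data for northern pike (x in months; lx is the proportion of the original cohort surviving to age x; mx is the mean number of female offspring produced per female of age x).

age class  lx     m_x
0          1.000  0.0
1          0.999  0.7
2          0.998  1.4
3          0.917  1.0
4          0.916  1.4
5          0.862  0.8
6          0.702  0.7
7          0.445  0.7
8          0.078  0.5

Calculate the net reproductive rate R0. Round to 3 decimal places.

5.827

lx·mx by age: 0, 0.6993, 1.3972, 0.917, 1.2824, 0.6896, 0.4914, 0.3115, 0.039
R0 = Σ lx·mx = 5.8274 → 5.827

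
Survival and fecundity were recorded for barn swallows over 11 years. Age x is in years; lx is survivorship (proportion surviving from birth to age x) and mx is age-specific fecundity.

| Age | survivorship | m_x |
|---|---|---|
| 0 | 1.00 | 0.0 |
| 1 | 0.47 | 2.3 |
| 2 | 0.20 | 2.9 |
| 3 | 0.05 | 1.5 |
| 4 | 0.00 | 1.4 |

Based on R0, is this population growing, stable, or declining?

R0 = Σ lx·mx = 0 + 1.081 + 0.58 + 0.075 + 0 = 1.736
R0 > 1, so the population is growing.

growing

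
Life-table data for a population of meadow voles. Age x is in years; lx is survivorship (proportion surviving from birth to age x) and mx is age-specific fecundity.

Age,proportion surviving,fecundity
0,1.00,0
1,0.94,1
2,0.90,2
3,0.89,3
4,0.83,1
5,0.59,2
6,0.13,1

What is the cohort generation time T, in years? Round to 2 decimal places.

2.99

lx·mx: 0, 0.94, 1.8, 2.67, 0.83, 1.18, 0.13 → R0 = 7.55
x·lx·mx: 0, 0.94, 3.6, 8.01, 3.32, 5.9, 0.78 → Σ = 22.55
T = 22.55 / 7.55 = 2.986755… → 2.99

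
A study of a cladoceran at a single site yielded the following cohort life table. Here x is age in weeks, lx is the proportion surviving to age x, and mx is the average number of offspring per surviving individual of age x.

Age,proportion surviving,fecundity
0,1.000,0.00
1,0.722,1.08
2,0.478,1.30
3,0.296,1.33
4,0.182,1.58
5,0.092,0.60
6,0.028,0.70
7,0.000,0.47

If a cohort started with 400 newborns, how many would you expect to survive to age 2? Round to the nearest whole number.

191

Expected survivors = N0 · l_2 = 400 × 0.478 = 191.2 → 191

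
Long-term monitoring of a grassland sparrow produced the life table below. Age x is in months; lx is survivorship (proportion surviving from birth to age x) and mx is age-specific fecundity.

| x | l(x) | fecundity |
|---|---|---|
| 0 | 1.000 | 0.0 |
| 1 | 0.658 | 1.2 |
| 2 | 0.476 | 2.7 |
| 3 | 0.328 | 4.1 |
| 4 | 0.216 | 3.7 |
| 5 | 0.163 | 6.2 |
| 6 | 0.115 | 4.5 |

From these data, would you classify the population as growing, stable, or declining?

R0 = Σ lx·mx = 0 + 0.7896 + 1.2852 + 1.3448 + 0.7992 + 1.0106 + 0.5175 = 5.7469
R0 > 1, so the population is growing.

growing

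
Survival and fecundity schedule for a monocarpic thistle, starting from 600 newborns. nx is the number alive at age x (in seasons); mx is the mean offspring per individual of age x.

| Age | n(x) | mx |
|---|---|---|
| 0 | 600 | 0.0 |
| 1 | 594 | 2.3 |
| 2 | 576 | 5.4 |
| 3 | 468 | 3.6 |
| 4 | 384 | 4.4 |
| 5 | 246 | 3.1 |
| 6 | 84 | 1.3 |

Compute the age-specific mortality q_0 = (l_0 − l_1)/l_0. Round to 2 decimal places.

0.01

lx = nx/n0 = nx/600: 1, 0.99, 0.96, 0.78, 0.64, 0.41, 0.14
q_0 = (l_0 − l_1) / l_0 = (1 − 0.99) / 1
     = 0.01 / 1 = 0.01 → 0.01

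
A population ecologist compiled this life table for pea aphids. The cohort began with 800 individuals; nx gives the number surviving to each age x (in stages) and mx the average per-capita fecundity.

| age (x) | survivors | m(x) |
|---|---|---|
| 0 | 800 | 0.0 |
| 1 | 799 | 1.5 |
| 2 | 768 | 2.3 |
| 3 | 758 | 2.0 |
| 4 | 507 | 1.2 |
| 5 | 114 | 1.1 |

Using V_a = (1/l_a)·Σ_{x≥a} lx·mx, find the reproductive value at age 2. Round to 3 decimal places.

lx = nx/n0 = nx/800: 1, 0.99875, 0.96, 0.9475, 0.63375, 0.1425
lx·mx for x ≥ 2: 2.208, 1.895, 0.7605, 0.15675 → sum = 5.02025
V_2 = 5.02025 / l_2 = 5.02025 / 0.96 = 5.229427… → 5.229

5.229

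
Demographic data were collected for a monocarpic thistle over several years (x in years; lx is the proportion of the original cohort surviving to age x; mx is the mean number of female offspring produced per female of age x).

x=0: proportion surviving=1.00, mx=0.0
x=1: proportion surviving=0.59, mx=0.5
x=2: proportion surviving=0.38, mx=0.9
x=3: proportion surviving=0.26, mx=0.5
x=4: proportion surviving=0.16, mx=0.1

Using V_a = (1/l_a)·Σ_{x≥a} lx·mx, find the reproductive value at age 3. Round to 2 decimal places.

0.56

lx·mx for x ≥ 3: 0.13, 0.016 → sum = 0.146
V_3 = 0.146 / l_3 = 0.146 / 0.26 = 0.561538… → 0.56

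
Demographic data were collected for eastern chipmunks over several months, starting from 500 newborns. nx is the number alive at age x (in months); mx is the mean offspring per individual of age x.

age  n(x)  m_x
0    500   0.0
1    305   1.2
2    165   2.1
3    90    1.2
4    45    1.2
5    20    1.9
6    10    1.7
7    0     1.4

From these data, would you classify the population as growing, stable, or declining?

growing

lx = nx/n0 = nx/500: 1, 0.61, 0.33, 0.18, 0.09, 0.04, 0.02, 0
R0 = Σ lx·mx = 0 + 0.732 + 0.693 + 0.216 + 0.108 + 0.076 + 0.034 + 0 = 1.859
R0 > 1, so the population is growing.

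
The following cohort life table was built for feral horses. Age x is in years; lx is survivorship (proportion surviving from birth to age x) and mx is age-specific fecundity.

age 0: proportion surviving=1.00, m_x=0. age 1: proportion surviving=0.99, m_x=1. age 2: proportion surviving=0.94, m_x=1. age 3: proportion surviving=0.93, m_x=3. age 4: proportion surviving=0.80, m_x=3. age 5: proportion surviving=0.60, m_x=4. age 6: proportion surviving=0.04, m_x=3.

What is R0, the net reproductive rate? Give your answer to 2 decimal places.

lx·mx by age: 0, 0.99, 0.94, 2.79, 2.4, 2.4, 0.12
R0 = Σ lx·mx = 9.64 → 9.64

9.64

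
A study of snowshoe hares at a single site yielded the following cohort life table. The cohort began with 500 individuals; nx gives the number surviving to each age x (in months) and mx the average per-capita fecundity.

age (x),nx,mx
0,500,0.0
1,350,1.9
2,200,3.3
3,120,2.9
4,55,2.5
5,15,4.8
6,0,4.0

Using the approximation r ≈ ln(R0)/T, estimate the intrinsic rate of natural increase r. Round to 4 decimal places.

lx = nx/n0 = nx/500: 1, 0.7, 0.4, 0.24, 0.11, 0.03, 0
R0 = Σ lx·mx = 0 + 1.33 + 1.32 + 0.696 + 0.275 + 0.144 + 0 = 3.765
Σ x·lx·mx = 7.878; T = 7.878/3.765 = 2.09243…
r ≈ ln(R0)/T = ln(3.765)/2.09243… = 0.633592… → 0.6336

0.6336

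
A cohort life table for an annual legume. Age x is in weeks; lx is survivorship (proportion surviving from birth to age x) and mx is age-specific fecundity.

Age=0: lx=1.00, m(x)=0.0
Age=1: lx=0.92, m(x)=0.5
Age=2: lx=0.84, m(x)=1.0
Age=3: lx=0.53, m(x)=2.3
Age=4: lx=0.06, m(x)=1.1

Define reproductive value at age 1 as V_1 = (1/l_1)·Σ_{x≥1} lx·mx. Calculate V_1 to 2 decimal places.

lx·mx for x ≥ 1: 0.46, 0.84, 1.219, 0.066 → sum = 2.585
V_1 = 2.585 / l_1 = 2.585 / 0.92 = 2.809783… → 2.81

2.81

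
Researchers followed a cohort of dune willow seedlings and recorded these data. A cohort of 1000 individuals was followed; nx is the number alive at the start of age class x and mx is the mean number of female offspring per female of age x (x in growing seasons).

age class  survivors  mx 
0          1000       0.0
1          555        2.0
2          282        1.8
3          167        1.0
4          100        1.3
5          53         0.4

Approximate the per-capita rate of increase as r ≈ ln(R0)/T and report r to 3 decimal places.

0.393

lx = nx/n0 = nx/1000: 1, 0.555, 0.282, 0.167, 0.1, 0.053
R0 = Σ lx·mx = 0 + 1.11 + 0.5076 + 0.167 + 0.13 + 0.0212 = 1.9358
Σ x·lx·mx = 3.2522; T = 3.2522/1.9358 = 1.68003…
r ≈ ln(R0)/T = ln(1.9358)/1.68003… = 0.39316… → 0.393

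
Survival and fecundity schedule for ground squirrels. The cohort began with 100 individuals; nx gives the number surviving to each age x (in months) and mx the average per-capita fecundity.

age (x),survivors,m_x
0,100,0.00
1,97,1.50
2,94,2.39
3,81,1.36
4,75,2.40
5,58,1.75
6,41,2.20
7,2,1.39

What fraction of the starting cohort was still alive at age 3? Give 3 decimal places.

0.810

l_3 = n_3/n_0 = 81/100 = 0.81 → 0.810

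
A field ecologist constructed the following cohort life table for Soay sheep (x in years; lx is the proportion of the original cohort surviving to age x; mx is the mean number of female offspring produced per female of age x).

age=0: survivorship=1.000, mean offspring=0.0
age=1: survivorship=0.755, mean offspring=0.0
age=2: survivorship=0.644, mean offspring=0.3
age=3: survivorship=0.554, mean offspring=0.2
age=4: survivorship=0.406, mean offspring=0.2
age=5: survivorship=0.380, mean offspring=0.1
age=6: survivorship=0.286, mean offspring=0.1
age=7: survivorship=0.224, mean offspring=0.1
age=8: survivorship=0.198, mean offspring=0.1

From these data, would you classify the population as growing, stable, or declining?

R0 = Σ lx·mx = 0 + 0 + 0.1932 + 0.1108 + 0.0812 + 0.038 + 0.0286 + 0.0224 + 0.0198 = 0.494
R0 < 1, so the population is declining.

declining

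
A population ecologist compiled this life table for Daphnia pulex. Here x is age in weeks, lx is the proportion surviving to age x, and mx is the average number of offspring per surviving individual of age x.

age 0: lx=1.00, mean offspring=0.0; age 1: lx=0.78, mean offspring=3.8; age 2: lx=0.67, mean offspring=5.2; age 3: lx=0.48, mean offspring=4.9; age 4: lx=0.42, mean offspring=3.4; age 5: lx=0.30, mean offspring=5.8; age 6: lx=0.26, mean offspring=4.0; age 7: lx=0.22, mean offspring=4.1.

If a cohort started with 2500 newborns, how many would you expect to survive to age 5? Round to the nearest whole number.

Expected survivors = N0 · l_5 = 2500 × 0.30 = 750 → 750

750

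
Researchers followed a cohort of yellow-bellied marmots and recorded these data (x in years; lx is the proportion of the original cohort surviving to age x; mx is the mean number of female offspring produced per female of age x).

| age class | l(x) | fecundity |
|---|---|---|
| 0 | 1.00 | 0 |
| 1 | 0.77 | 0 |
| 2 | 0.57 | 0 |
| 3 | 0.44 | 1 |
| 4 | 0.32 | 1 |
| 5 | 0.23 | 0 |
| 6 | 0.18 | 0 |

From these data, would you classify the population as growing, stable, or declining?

declining

R0 = Σ lx·mx = 0 + 0 + 0 + 0.44 + 0.32 + 0 + 0 = 0.76
R0 < 1, so the population is declining.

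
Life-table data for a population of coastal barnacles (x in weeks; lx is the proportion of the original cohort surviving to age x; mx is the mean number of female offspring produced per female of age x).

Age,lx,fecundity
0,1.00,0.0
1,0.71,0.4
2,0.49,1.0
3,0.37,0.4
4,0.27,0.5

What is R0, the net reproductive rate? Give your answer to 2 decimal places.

lx·mx by age: 0, 0.284, 0.49, 0.148, 0.135
R0 = Σ lx·mx = 1.057 → 1.06

1.06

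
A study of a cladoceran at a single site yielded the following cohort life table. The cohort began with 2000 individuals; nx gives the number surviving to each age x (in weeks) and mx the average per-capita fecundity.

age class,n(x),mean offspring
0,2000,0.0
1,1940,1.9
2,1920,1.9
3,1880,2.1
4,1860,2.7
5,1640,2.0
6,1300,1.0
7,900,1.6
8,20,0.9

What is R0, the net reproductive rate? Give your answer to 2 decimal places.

lx = nx/n0 = nx/2000: 1, 0.97, 0.96, 0.94, 0.93, 0.82, 0.65, 0.45, 0.01
lx·mx by age: 0, 1.843, 1.824, 1.974, 2.511, 1.64, 0.65, 0.72, 0.009
R0 = Σ lx·mx = 11.171 → 11.17

11.17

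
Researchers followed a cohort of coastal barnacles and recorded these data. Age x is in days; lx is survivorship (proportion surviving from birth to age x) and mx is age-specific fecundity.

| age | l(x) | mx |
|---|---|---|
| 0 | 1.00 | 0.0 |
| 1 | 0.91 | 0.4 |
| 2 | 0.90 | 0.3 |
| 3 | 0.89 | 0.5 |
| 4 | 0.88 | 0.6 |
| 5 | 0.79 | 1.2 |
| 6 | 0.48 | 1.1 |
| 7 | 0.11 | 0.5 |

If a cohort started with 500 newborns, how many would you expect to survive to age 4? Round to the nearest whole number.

Expected survivors = N0 · l_4 = 500 × 0.88 = 440 → 440

440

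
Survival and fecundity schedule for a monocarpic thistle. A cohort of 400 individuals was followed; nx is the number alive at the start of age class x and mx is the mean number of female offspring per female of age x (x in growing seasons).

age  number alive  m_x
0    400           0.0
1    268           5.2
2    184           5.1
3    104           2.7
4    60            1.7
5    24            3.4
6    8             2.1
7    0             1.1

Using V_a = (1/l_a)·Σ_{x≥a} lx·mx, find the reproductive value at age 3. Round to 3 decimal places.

4.627

lx = nx/n0 = nx/400: 1, 0.67, 0.46, 0.26, 0.15, 0.06, 0.02, 0
lx·mx for x ≥ 3: 0.702, 0.255, 0.204, 0.042, 0 → sum = 1.203
V_3 = 1.203 / l_3 = 1.203 / 0.26 = 4.626923… → 4.627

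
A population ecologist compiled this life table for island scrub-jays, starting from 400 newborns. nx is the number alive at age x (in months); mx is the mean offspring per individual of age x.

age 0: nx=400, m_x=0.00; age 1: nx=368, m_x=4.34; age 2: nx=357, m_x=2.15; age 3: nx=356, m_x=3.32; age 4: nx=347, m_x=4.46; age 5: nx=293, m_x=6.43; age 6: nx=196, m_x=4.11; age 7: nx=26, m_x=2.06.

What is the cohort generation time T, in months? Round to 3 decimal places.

3.508

lx = nx/n0 = nx/400: 1, 0.92, 0.8925, 0.89, 0.8675, 0.7325, 0.49, 0.065
lx·mx: 0, 3.9928, 1.918875, 2.9548, 3.86905, 4.709975, 2.0139, 0.1339 → R0 = 19.5933
x·lx·mx: 0, 3.9928, 3.83775, 8.8644, 15.4762, 23.549875, 12.0834, 0.9373 → Σ = 68.741725
T = 68.741725 / 19.5933 = 3.50843… → 3.508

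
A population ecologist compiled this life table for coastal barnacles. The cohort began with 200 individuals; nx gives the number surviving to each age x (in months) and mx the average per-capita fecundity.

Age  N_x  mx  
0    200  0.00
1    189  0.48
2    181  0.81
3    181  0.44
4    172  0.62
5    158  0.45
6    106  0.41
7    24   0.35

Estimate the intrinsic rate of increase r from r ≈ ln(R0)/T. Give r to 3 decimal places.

lx = nx/n0 = nx/200: 1, 0.945, 0.905, 0.905, 0.86, 0.79, 0.53, 0.12
R0 = Σ lx·mx = 0 + 0.4536 + 0.73305 + 0.3982 + 0.5332 + 0.3555 + 0.2173 + 0.042 = 2.73285
Σ x·lx·mx = 8.6224; T = 8.6224/2.73285 = 3.15509…
r ≈ ln(R0)/T = ln(2.73285)/3.15509… = 0.31864… → 0.319

0.319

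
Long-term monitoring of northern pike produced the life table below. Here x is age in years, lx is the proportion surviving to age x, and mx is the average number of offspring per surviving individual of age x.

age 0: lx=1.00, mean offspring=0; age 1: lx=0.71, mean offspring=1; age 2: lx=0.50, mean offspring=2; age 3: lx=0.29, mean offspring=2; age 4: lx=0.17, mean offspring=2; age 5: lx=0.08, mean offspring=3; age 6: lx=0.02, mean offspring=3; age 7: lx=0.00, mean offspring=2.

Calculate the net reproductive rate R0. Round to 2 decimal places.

2.93

lx·mx by age: 0, 0.71, 1, 0.58, 0.34, 0.24, 0.06, 0
R0 = Σ lx·mx = 2.93 → 2.93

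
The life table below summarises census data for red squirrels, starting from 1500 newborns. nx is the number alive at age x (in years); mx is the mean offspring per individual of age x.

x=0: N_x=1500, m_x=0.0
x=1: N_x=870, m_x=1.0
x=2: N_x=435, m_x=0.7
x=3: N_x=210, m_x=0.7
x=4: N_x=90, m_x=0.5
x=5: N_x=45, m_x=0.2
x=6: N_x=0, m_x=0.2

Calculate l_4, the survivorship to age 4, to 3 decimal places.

l_4 = n_4/n_0 = 90/1500 = 0.06 → 0.060

0.060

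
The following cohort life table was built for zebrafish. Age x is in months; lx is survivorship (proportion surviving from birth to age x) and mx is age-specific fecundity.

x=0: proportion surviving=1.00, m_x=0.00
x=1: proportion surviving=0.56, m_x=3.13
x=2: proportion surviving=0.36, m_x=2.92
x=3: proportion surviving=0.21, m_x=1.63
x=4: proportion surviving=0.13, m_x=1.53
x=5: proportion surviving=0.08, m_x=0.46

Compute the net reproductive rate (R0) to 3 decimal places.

lx·mx by age: 0, 1.7528, 1.0512, 0.3423, 0.1989, 0.0368
R0 = Σ lx·mx = 3.382 → 3.382

3.382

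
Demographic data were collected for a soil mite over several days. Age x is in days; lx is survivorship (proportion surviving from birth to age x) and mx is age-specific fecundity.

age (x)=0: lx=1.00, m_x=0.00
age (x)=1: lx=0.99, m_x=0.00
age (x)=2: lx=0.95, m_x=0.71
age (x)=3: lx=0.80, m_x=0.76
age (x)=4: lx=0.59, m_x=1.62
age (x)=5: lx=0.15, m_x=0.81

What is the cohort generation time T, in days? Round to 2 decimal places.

lx·mx: 0, 0, 0.6745, 0.608, 0.9558, 0.1215 → R0 = 2.3598
x·lx·mx: 0, 0, 1.349, 1.824, 3.8232, 0.6075 → Σ = 7.6037
T = 7.6037 / 2.3598 = 3.22218… → 3.22

3.22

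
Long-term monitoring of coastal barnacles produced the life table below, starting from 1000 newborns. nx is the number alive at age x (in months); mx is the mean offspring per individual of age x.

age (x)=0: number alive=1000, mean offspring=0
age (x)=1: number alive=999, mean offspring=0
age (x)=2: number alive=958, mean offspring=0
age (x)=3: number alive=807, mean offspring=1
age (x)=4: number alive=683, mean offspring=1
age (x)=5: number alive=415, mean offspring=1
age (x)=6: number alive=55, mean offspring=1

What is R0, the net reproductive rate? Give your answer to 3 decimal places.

lx = nx/n0 = nx/1000: 1, 0.999, 0.958, 0.807, 0.683, 0.415, 0.055
lx·mx by age: 0, 0, 0, 0.807, 0.683, 0.415, 0.055
R0 = Σ lx·mx = 1.96 → 1.960

1.960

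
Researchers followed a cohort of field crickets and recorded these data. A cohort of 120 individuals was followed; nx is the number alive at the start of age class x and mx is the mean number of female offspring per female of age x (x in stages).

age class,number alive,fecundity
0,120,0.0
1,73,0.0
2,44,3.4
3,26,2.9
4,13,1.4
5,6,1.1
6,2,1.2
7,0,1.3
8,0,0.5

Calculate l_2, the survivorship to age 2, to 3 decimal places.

0.367

l_2 = n_2/n_0 = 44/120 = 0.366667… → 0.367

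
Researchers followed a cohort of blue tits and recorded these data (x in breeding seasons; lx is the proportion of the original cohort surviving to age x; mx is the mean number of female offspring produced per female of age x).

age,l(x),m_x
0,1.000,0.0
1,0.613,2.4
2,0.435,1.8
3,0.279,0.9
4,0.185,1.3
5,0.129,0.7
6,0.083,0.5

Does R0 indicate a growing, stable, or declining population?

R0 = Σ lx·mx = 0 + 1.4712 + 0.783 + 0.2511 + 0.2405 + 0.0903 + 0.0415 = 2.8776
R0 > 1, so the population is growing.

growing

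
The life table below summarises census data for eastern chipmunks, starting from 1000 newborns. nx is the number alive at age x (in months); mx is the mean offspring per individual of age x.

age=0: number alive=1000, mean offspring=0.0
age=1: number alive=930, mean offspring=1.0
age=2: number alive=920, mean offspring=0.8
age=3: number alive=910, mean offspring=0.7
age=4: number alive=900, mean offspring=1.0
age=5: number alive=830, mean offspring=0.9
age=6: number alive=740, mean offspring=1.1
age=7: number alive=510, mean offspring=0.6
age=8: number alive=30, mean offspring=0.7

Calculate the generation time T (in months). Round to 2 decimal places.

lx = nx/n0 = nx/1000: 1, 0.93, 0.92, 0.91, 0.9, 0.83, 0.74, 0.51, 0.03
lx·mx: 0, 0.93, 0.736, 0.637, 0.9, 0.747, 0.814, 0.306, 0.021 → R0 = 5.091
x·lx·mx: 0, 0.93, 1.472, 1.911, 3.6, 3.735, 4.884, 2.142, 0.168 → Σ = 18.842
T = 18.842 / 5.091 = 3.701041… → 3.70

3.70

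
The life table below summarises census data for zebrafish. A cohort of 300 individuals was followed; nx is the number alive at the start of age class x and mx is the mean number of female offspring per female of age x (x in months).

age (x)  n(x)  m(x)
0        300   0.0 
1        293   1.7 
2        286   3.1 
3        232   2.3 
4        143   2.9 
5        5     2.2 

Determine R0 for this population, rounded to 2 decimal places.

lx = nx/n0 = nx/300: 1, 0.97667…, 0.95333…, 0.77333…, 0.47667…, 0.01667…
lx·mx by age: 0, 1.660333…, 2.955333…, 1.778667…, 1.382333…, 0.036667…
R0 = Σ lx·mx = 7.813333… → 7.81

7.81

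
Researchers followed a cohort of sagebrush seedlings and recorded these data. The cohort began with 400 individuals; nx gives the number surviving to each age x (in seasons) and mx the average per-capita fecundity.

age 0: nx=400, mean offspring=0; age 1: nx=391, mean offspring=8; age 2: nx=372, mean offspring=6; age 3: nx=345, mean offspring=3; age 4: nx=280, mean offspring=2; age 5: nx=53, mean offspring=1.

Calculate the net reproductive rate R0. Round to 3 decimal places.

17.520

lx = nx/n0 = nx/400: 1, 0.9775, 0.93, 0.8625, 0.7, 0.1325
lx·mx by age: 0, 7.82, 5.58, 2.5875, 1.4, 0.1325
R0 = Σ lx·mx = 17.52 → 17.520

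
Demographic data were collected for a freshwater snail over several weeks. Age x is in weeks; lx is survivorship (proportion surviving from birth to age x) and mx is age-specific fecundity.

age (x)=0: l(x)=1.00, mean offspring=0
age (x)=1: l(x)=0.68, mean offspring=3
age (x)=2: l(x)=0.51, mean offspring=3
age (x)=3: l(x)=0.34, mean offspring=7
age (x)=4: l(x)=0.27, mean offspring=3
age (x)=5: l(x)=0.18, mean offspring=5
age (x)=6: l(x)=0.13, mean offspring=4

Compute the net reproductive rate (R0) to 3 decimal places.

lx·mx by age: 0, 2.04, 1.53, 2.38, 0.81, 0.9, 0.52
R0 = Σ lx·mx = 8.18 → 8.180

8.180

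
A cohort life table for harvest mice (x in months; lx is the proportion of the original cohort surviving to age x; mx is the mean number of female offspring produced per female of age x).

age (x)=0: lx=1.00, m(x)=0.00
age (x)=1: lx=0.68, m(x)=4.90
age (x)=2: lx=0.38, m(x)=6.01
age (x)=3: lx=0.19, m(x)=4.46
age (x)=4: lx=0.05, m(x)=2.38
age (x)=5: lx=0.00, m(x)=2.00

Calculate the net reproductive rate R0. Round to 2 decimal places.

6.58

lx·mx by age: 0, 3.332, 2.2838, 0.8474, 0.119, 0
R0 = Σ lx·mx = 6.5822 → 6.58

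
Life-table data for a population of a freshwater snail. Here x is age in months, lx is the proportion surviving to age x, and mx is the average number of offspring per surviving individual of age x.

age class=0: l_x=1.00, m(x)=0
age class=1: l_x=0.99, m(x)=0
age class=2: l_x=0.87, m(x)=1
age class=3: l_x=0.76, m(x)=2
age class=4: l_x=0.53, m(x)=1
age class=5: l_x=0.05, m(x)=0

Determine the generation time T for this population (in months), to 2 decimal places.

lx·mx: 0, 0, 0.87, 1.52, 0.53, 0 → R0 = 2.92
x·lx·mx: 0, 0, 1.74, 4.56, 2.12, 0 → Σ = 8.42
T = 8.42 / 2.92 = 2.883562… → 2.88

2.88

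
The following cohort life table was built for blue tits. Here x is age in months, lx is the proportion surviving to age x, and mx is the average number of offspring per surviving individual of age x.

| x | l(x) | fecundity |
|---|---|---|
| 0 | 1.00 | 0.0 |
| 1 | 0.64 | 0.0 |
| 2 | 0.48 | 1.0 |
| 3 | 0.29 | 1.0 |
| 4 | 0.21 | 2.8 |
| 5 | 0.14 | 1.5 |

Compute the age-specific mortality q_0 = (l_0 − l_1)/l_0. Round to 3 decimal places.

q_0 = (l_0 − l_1) / l_0 = (1 − 0.64) / 1
     = 0.36 / 1 = 0.36 → 0.360

0.360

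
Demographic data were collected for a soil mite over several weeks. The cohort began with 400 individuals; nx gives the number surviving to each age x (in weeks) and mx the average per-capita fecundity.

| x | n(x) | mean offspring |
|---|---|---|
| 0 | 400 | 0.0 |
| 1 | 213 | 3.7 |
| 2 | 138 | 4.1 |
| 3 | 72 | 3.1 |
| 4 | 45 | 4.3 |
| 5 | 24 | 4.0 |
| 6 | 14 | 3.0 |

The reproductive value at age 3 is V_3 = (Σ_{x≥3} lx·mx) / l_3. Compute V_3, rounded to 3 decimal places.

7.704

lx = nx/n0 = nx/400: 1, 0.5325, 0.345, 0.18, 0.1125, 0.06, 0.035
lx·mx for x ≥ 3: 0.558, 0.48375, 0.24, 0.105 → sum = 1.38675
V_3 = 1.38675 / l_3 = 1.38675 / 0.18 = 7.704167… → 7.704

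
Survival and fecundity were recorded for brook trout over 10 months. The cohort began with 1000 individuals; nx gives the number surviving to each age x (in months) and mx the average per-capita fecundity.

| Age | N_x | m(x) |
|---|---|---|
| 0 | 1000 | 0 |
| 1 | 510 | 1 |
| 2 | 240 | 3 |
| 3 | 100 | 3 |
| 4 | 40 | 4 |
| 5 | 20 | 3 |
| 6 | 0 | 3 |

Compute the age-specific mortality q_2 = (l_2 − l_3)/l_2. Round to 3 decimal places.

0.583

lx = nx/n0 = nx/1000: 1, 0.51, 0.24, 0.1, 0.04, 0.02, 0
q_2 = (l_2 − l_3) / l_2 = (0.24 − 0.1) / 0.24
     = 0.14 / 0.24 = 0.583333… → 0.583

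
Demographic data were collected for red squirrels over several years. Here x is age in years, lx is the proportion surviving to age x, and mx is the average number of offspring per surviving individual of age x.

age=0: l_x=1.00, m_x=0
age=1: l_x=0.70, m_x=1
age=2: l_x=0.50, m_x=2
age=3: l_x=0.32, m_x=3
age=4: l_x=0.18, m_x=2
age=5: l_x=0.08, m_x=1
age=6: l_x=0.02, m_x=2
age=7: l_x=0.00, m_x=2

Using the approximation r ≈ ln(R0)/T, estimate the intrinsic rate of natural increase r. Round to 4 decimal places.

R0 = Σ lx·mx = 0 + 0.7 + 1 + 0.96 + 0.36 + 0.08 + 0.04 + 0 = 3.14
Σ x·lx·mx = 7.66; T = 7.66/3.14 = 2.43949…
r ≈ ln(R0)/T = ln(3.14)/2.43949… = 0.469042… → 0.4690

0.4690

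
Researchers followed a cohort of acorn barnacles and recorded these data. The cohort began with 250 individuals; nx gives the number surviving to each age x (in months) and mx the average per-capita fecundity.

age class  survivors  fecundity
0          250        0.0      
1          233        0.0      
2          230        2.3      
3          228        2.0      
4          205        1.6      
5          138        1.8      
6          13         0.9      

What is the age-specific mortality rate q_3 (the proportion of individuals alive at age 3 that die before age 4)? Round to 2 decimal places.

lx = nx/n0 = nx/250: 1, 0.932, 0.92, 0.912, 0.82, 0.552, 0.052
q_3 = (l_3 − l_4) / l_3 = (0.912 − 0.82) / 0.912
     = 0.092 / 0.912 = 0.100877… → 0.10

0.10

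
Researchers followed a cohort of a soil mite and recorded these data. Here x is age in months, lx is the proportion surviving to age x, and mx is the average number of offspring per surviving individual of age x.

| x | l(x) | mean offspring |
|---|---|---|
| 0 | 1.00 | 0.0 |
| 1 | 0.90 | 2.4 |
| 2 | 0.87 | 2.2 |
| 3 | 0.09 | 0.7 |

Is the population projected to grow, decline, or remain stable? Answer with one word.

R0 = Σ lx·mx = 0 + 2.16 + 1.914 + 0.063 = 4.137
R0 > 1, so the population is growing.

growing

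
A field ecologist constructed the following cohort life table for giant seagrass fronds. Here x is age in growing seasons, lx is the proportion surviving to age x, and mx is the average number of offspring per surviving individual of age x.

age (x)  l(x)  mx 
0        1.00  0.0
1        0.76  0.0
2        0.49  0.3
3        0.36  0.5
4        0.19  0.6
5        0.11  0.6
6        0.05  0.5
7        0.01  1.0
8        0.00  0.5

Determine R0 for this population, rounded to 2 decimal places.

lx·mx by age: 0, 0, 0.147, 0.18, 0.114, 0.066, 0.025, 0.01, 0
R0 = Σ lx·mx = 0.542 → 0.54

0.54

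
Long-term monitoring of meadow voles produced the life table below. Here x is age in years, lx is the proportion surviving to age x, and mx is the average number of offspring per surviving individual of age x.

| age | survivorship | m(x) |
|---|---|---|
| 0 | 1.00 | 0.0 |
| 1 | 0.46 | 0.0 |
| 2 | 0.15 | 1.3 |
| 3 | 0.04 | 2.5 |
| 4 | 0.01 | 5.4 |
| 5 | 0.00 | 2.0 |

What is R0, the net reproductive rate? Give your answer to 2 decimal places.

0.35

lx·mx by age: 0, 0, 0.195, 0.1, 0.054, 0
R0 = Σ lx·mx = 0.349 → 0.35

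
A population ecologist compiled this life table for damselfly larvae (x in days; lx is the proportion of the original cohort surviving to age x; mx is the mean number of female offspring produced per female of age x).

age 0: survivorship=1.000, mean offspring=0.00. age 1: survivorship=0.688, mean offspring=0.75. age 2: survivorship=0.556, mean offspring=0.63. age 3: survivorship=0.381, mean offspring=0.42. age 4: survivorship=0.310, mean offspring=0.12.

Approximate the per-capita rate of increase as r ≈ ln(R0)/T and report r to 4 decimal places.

0.0355

R0 = Σ lx·mx = 0 + 0.516 + 0.35028 + 0.16002 + 0.0372 = 1.0635
Σ x·lx·mx = 1.84542; T = 1.84542/1.0635 = 1.73523…
r ≈ ln(R0)/T = ln(1.0635)/1.73523… = 0.03548… → 0.0355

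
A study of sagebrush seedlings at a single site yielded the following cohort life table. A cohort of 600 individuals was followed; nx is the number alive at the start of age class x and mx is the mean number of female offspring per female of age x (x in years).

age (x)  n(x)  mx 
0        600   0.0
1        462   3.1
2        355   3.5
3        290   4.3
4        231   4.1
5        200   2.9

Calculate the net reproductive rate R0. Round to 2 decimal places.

lx = nx/n0 = nx/600: 1, 0.77, 0.59167…, 0.48333…, 0.385, 0.33333…
lx·mx by age: 0, 2.387, 2.070833…, 2.078333…, 1.5785, 0.966667…
R0 = Σ lx·mx = 9.081333… → 9.08

9.08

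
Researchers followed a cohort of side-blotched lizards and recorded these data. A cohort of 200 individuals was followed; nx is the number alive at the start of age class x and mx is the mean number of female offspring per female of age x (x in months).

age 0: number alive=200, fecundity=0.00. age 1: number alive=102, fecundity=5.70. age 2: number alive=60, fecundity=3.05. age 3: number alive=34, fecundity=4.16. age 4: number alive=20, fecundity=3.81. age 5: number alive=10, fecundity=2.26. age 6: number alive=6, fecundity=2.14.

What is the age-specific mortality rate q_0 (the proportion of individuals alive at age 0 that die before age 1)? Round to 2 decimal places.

0.49

lx = nx/n0 = nx/200: 1, 0.51, 0.3, 0.17, 0.1, 0.05, 0.03
q_0 = (l_0 − l_1) / l_0 = (1 − 0.51) / 1
     = 0.49 / 1 = 0.49 → 0.49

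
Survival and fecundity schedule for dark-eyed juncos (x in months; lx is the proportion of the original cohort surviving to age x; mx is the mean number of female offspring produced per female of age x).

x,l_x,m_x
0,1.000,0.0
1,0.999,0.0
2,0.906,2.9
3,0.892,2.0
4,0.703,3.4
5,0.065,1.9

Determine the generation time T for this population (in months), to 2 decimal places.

lx·mx: 0, 0, 2.6274, 1.784, 2.3902, 0.1235 → R0 = 6.9251
x·lx·mx: 0, 0, 5.2548, 5.352, 9.5608, 0.6175 → Σ = 20.7851
T = 20.7851 / 6.9251 = 3.001415… → 3.00

3.00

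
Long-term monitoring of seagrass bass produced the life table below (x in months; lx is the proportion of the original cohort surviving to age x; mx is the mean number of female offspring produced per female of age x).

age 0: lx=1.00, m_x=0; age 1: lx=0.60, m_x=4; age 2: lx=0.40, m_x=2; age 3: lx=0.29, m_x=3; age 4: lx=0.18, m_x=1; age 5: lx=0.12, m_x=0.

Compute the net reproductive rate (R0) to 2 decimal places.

lx·mx by age: 0, 2.4, 0.8, 0.87, 0.18, 0
R0 = Σ lx·mx = 4.25 → 4.25

4.25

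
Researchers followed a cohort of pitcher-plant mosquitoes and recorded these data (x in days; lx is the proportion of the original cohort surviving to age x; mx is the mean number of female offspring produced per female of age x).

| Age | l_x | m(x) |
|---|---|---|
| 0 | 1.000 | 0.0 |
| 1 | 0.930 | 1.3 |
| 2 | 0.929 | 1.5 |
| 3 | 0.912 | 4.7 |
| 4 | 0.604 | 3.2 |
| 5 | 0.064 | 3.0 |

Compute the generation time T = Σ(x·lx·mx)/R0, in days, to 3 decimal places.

2.834

lx·mx: 0, 1.209, 1.3935, 4.2864, 1.9328, 0.192 → R0 = 9.0137
x·lx·mx: 0, 1.209, 2.787, 12.8592, 7.7312, 0.96 → Σ = 25.5464
T = 25.5464 / 9.0137 = 2.834175… → 2.834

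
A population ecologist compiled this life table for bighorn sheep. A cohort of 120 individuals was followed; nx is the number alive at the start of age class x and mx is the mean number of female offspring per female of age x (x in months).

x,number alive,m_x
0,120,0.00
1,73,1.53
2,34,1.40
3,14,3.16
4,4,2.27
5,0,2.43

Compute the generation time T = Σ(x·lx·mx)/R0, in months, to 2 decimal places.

1.77

lx = nx/n0 = nx/120: 1, 0.60833…, 0.28333…, 0.11667…, 0.03333…, 0
lx·mx: 0, 0.93075…, 0.396667…, 0.368667…, 0.075667…, 0 → R0 = 1.77175…
x·lx·mx: 0, 0.93075…, 0.793333…, 1.106…, 0.302667…, 0 → Σ = 3.13275…
T = 3.13275… / 1.77175… = 1.768167… → 1.77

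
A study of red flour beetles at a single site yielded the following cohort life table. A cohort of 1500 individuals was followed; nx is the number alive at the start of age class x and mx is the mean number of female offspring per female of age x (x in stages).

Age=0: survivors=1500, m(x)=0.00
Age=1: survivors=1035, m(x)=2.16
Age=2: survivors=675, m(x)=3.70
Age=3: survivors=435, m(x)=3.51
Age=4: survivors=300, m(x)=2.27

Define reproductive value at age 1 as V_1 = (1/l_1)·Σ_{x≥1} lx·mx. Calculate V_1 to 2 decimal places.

6.71

lx = nx/n0 = nx/1500: 1, 0.69, 0.45, 0.29, 0.2
lx·mx for x ≥ 1: 1.4904, 1.665, 1.0179, 0.454 → sum = 4.6273
V_1 = 4.6273 / l_1 = 4.6273 / 0.69 = 6.706232… → 6.71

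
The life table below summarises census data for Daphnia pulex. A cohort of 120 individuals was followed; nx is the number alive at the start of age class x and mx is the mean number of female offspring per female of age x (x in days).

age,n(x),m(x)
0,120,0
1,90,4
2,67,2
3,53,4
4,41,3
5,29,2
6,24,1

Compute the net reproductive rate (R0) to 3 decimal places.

lx = nx/n0 = nx/120: 1, 0.75, 0.55833…, 0.44167…, 0.34167…, 0.24167…, 0.2
lx·mx by age: 0, 3, 1.116667…, 1.766667…, 1.025…, 0.483333…, 0.2
R0 = Σ lx·mx = 7.591667… → 7.592

7.592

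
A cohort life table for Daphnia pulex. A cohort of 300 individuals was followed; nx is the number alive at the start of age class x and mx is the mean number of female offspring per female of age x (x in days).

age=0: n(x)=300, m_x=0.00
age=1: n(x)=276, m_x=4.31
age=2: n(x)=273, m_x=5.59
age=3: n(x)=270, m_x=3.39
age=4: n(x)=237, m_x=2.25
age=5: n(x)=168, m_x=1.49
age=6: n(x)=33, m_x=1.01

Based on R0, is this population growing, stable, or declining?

growing

lx = nx/n0 = nx/300: 1, 0.92, 0.91, 0.9, 0.79, 0.56, 0.11
R0 = Σ lx·mx = 0 + 3.9652 + 5.0869 + 3.051 + 1.7775 + 0.8344 + 0.1111 = 14.8261
R0 > 1, so the population is growing.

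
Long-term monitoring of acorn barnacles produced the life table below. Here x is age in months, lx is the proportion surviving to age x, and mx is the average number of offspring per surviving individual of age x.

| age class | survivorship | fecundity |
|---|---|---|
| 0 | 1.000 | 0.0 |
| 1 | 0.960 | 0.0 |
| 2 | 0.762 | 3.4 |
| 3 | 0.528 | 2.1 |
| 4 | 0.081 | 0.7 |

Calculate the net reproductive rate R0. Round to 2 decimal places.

lx·mx by age: 0, 0, 2.5908, 1.1088, 0.0567
R0 = Σ lx·mx = 3.7563 → 3.76

3.76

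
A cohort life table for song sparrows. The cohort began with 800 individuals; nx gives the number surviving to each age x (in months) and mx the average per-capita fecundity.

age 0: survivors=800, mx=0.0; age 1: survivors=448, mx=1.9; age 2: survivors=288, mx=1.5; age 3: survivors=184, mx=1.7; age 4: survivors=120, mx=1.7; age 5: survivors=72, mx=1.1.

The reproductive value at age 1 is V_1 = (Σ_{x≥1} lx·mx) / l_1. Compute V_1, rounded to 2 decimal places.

4.19

lx = nx/n0 = nx/800: 1, 0.56, 0.36, 0.23, 0.15, 0.09
lx·mx for x ≥ 1: 1.064, 0.54, 0.391, 0.255, 0.099 → sum = 2.349
V_1 = 2.349 / l_1 = 2.349 / 0.56 = 4.194643… → 4.19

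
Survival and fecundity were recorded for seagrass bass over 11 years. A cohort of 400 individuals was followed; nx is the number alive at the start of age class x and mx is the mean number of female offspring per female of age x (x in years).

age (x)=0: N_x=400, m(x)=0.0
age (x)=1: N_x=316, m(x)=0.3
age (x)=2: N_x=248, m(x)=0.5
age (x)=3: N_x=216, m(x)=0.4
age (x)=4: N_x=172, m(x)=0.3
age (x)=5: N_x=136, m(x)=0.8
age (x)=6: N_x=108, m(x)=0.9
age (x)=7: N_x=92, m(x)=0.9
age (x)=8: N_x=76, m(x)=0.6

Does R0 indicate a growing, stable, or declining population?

lx = nx/n0 = nx/400: 1, 0.79, 0.62, 0.54, 0.43, 0.34, 0.27, 0.23, 0.19
R0 = Σ lx·mx = 0 + 0.237 + 0.31 + 0.216 + 0.129 + 0.272 + 0.243 + 0.207 + 0.114 = 1.728
R0 > 1, so the population is growing.

growing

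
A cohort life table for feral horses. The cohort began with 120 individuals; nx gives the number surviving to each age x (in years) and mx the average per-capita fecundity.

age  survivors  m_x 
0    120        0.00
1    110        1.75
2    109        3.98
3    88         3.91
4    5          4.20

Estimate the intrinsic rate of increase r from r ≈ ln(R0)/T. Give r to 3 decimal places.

lx = nx/n0 = nx/120: 1, 0.91667…, 0.90833…, 0.73333…, 0.04167…
R0 = Σ lx·mx = 0 + 1.60417… + 3.61517… + 2.86733… + 0.175… = 8.261667…
Σ x·lx·mx = 18.1365…; T = 18.1365…/8.261667… = 2.19526…
r ≈ ln(R0)/T = ln(8.261667…)/2.19526… = 0.9619… → 0.962

0.962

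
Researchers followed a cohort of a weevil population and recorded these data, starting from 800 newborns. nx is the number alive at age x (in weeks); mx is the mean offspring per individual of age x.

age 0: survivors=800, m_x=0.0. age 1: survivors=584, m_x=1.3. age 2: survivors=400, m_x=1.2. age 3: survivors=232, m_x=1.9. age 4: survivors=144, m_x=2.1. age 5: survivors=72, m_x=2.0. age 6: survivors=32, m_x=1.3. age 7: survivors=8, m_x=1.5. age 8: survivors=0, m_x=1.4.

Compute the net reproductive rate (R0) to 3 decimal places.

lx = nx/n0 = nx/800: 1, 0.73, 0.5, 0.29, 0.18, 0.09, 0.04, 0.01, 0
lx·mx by age: 0, 0.949, 0.6, 0.551, 0.378, 0.18, 0.052, 0.015, 0
R0 = Σ lx·mx = 2.725 → 2.725

2.725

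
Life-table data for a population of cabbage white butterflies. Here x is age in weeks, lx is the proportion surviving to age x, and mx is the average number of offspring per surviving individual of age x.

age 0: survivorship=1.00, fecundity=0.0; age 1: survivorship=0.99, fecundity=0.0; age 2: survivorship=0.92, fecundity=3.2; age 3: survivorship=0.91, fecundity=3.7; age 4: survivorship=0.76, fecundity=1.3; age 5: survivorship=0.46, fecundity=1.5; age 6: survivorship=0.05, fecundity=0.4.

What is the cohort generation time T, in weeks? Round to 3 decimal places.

lx·mx: 0, 0, 2.944, 3.367, 0.988, 0.69, 0.02 → R0 = 8.009
x·lx·mx: 0, 0, 5.888, 10.101, 3.952, 3.45, 0.12 → Σ = 23.511
T = 23.511 / 8.009 = 2.935572… → 2.936

2.936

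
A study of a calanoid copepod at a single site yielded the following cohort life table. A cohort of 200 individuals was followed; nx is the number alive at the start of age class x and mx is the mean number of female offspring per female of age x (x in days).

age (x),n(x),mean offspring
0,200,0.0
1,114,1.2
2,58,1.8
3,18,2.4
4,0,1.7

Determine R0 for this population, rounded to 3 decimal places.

lx = nx/n0 = nx/200: 1, 0.57, 0.29, 0.09, 0
lx·mx by age: 0, 0.684, 0.522, 0.216, 0
R0 = Σ lx·mx = 1.422 → 1.422

1.422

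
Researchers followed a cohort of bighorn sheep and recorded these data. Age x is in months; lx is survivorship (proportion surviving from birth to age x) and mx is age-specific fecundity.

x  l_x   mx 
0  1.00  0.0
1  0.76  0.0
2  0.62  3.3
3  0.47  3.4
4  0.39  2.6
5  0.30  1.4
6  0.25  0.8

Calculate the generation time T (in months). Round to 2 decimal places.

lx·mx: 0, 0, 2.046, 1.598, 1.014, 0.42, 0.2 → R0 = 5.278
x·lx·mx: 0, 0, 4.092, 4.794, 4.056, 2.1, 1.2 → Σ = 16.242
T = 16.242 / 5.278 = 3.077302… → 3.08

3.08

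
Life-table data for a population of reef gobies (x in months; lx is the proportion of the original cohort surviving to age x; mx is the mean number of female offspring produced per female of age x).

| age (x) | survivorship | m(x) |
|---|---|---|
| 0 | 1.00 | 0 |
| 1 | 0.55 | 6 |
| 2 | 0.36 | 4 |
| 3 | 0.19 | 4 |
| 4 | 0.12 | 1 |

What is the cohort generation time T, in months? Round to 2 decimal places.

lx·mx: 0, 3.3, 1.44, 0.76, 0.12 → R0 = 5.62
x·lx·mx: 0, 3.3, 2.88, 2.28, 0.48 → Σ = 8.94
T = 8.94 / 5.62 = 1.590747… → 1.59

1.59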